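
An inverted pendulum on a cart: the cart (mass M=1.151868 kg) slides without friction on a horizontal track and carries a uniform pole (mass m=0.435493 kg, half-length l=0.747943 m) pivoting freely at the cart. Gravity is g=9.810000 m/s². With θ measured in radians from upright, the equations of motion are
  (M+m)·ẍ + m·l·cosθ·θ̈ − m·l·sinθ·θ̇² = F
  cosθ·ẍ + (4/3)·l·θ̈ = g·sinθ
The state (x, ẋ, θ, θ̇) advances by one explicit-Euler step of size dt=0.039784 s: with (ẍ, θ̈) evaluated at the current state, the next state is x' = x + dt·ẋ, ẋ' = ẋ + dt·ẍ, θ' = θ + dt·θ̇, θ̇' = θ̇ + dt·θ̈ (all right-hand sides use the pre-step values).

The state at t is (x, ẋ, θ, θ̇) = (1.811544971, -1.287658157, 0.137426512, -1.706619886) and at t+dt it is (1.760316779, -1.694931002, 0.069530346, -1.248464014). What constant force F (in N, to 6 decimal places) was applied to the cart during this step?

F = -12.664242 N

ẍ = (ẋ'−ẋ)/dt = (-1.694931002−-1.287658157)/0.039784 = -10.237101
θ̈ = (θ̇'−θ̇)/dt = (-1.248464014−-1.706619886)/0.039784 = 11.516084
sinθ=0.136994, cosθ=0.990572
F = (M+m)·ẍ + m·l·cosθ·θ̈ − m·l·sinθ·θ̇² = -16.249976 + 3.715698 − 0.129965 = -12.664242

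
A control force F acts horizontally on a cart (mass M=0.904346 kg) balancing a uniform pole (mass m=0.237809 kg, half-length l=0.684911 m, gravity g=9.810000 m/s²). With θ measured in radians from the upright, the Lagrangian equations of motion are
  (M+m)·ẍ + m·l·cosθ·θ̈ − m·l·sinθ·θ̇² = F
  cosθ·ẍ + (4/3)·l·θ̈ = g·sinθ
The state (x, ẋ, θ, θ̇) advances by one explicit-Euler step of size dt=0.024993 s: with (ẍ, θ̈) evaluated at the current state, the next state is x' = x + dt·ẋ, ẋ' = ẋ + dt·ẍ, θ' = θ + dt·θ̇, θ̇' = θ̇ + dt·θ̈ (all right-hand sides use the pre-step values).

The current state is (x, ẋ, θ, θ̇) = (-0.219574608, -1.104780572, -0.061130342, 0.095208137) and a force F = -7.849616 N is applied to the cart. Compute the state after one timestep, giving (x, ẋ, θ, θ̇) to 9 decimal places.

(-0.247186389, -1.305432087, -0.058750805, 0.298115562)

sinθ=-0.061092276, cosθ=0.998132122
temp = (F + m·l·θ̇²·sinθ)/(M+m) = (-7.849616 + -0.000090198)/1.142155 = -6.872715348
θ̈ = (g·sinθ − cosθ·temp)/(l·(4/3 − m·cos²θ/(M+m))) = 8.118570216
ẍ = temp − m·l·θ̈·cosθ/(M+m) = -8.028308518
Euler: x'=-0.219574608+0.024993·-1.104780572=-0.247186389, ẋ'=-1.104780572+0.024993·-8.028308518=-1.305432087
       θ'=-0.061130342+0.024993·0.095208137=-0.058750805, θ̇'=0.095208137+0.024993·8.118570216=0.298115562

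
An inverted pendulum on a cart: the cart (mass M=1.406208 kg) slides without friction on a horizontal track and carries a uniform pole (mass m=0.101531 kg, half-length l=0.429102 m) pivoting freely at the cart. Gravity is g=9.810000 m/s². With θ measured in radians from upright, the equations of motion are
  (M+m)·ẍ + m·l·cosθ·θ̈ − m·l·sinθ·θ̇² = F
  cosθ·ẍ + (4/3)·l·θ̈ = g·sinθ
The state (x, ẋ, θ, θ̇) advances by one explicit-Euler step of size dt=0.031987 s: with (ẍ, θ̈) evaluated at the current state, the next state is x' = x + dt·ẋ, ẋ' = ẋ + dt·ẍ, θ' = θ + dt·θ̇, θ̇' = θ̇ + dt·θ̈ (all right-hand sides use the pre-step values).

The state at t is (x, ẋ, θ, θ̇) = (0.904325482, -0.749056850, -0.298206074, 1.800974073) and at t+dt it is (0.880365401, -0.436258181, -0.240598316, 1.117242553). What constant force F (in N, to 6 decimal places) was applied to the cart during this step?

F = 13.895434 N

ẍ = (ẋ'−ẋ)/dt = (-0.436258181−-0.749056850)/0.031987 = 9.778931
θ̈ = (θ̇'−θ̇)/dt = (1.117242553−1.800974073)/0.031987 = -21.375294
sinθ=-0.293806, cosθ=0.955865
F = (M+m)·ẍ + m·l·cosθ·θ̈ − m·l·sinθ·θ̇² = 14.744076 + -0.890160 − -0.041518 = 13.895434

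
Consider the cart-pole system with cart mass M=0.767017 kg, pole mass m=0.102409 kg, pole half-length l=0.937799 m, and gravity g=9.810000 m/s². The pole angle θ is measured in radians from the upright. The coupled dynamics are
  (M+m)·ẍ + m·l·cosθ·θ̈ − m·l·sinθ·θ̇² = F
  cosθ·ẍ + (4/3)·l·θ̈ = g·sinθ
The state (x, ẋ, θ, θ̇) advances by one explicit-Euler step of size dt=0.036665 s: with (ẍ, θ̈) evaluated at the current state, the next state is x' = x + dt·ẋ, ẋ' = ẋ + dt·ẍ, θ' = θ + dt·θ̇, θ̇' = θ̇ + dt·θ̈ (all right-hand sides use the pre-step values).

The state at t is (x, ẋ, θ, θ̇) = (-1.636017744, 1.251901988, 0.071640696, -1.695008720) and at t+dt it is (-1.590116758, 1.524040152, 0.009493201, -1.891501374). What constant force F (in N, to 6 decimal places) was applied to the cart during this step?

F = 5.920013 N

ẍ = (ẋ'−ẋ)/dt = (1.524040152−1.251901988)/0.036665 = 7.422287
θ̈ = (θ̇'−θ̇)/dt = (-1.891501374−-1.695008720)/0.036665 = -5.359134
sinθ=0.071579, cosθ=0.997435
F = (M+m)·ẍ + m·l·cosθ·θ̈ − m·l·sinθ·θ̇² = 6.453130 + -0.513366 − 0.019751 = 5.920013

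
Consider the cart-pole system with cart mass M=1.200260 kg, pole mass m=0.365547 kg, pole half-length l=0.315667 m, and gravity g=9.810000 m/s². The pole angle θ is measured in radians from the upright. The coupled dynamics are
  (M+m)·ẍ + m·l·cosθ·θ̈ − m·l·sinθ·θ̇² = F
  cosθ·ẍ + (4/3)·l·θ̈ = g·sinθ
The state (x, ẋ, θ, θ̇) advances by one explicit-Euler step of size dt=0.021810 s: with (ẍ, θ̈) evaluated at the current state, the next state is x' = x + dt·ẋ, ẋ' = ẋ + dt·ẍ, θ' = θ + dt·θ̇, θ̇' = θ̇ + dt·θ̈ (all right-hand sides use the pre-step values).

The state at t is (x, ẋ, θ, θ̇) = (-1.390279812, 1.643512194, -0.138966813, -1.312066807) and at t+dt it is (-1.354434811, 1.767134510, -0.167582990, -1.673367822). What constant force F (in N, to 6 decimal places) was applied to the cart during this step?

ẍ = (ẋ'−ẋ)/dt = (1.767134510−1.643512194)/0.021810 = 5.668148
θ̈ = (θ̇'−θ̇)/dt = (-1.673367822−-1.312066807)/0.021810 = -16.565842
sinθ=-0.138520, cosθ=0.990360
F = (M+m)·ẍ + m·l·cosθ·θ̈ − m·l·sinθ·θ̇² = 8.875226 + -1.893123 − -0.027517 = 7.009620

F = 7.009620 N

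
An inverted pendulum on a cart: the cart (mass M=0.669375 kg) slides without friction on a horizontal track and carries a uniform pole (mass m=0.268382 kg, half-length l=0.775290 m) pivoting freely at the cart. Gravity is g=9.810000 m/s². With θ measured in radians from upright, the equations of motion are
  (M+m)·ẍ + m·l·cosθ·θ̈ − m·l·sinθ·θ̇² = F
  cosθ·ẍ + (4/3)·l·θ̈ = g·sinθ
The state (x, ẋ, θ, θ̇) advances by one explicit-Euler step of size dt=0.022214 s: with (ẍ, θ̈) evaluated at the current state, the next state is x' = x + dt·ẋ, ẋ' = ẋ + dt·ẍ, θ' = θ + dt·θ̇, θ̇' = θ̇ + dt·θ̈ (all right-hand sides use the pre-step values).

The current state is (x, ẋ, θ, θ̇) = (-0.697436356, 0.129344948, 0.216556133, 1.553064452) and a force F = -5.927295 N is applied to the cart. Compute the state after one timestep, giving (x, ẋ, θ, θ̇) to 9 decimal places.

(-0.694563087, -0.056341667, 0.251055907, 1.773794776)

sinθ=0.214867475, cosθ=0.976643214
temp = (F + m·l·θ̇²·sinθ)/(M+m) = (-5.927295 + 0.107836853)/0.937757 = -6.205720829
θ̈ = (g·sinθ − cosθ·temp)/(l·(4/3 − m·cos²θ/(M+m))) = 9.936541110
ẍ = temp − m·l·θ̈·cosθ/(M+m) = -8.358990499
Euler: x'=-0.697436356+0.022214·0.129344948=-0.694563087, ẋ'=0.129344948+0.022214·-8.358990499=-0.056341667
       θ'=0.216556133+0.022214·1.553064452=0.251055907, θ̇'=1.553064452+0.022214·9.936541110=1.773794776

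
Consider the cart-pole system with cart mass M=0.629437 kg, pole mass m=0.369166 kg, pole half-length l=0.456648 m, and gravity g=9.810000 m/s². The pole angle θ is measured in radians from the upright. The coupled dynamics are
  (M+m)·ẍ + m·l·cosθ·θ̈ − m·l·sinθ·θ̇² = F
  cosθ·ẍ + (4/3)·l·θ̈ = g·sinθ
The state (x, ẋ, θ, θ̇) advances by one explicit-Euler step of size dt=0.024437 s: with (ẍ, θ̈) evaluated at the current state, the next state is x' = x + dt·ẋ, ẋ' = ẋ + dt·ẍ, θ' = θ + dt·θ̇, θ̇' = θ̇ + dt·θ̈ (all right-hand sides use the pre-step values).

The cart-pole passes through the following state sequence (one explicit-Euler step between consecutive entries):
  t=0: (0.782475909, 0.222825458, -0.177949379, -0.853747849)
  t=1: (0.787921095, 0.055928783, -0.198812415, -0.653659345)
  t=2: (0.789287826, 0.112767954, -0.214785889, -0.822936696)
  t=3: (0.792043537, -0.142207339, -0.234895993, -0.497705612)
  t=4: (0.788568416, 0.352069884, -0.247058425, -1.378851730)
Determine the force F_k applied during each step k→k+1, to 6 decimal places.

step 0→1:
  ẍ = (ẋ'−ẋ)/dt = (0.055928783−0.222825458)/0.024437 = -6.829671
  θ̈ = (θ̇'−θ̇)/dt = (-0.653659345−-0.853747849)/0.024437 = 8.187932
  sinθ=-0.177012, cosθ=0.984209
  F = (M+m)·ẍ + m·l·cosθ·θ̈ − m·l·sinθ·θ̇² = -6.820130 + 1.358516 − -0.021750 = -5.439864
step 1→2:
  ẍ = (ẋ'−ẋ)/dt = (0.112767954−0.055928783)/0.024437 = 2.325947
  θ̈ = (θ̇'−θ̇)/dt = (-0.822936696−-0.653659345)/0.024437 = -6.927092
  sinθ=-0.197505, cosθ=0.980302
  F = (M+m)·ẍ + m·l·cosθ·θ̈ − m·l·sinθ·θ̇² = 2.322698 + -1.144759 − -0.014226 = 1.192165
step 2→3:
  ẍ = (ẋ'−ẋ)/dt = (-0.142207339−0.112767954)/0.024437 = -10.433985
  θ̈ = (θ̇'−θ̇)/dt = (-0.497705612−-0.822936696)/0.024437 = 13.308961
  sinθ=-0.213138, cosθ=0.977022
  F = (M+m)·ẍ + m·l·cosθ·θ̈ − m·l·sinθ·θ̇² = -10.419409 + 2.192057 − -0.024333 = -8.203019
step 3→4:
  ẍ = (ẋ'−ẋ)/dt = (0.352069884−-0.142207339)/0.024437 = 20.226592
  θ̈ = (θ̇'−θ̇)/dt = (-1.378851730−-0.497705612)/0.024437 = -36.057868
  sinθ=-0.232742, cosθ=0.972539
  F = (M+m)·ẍ + m·l·cosθ·θ̈ − m·l·sinθ·θ̇² = 20.198335 + -5.911669 − -0.009719 = 14.296385

F_0 = -5.439864 N
F_1 = 1.192165 N
F_2 = -8.203019 N
F_3 = 14.296385 N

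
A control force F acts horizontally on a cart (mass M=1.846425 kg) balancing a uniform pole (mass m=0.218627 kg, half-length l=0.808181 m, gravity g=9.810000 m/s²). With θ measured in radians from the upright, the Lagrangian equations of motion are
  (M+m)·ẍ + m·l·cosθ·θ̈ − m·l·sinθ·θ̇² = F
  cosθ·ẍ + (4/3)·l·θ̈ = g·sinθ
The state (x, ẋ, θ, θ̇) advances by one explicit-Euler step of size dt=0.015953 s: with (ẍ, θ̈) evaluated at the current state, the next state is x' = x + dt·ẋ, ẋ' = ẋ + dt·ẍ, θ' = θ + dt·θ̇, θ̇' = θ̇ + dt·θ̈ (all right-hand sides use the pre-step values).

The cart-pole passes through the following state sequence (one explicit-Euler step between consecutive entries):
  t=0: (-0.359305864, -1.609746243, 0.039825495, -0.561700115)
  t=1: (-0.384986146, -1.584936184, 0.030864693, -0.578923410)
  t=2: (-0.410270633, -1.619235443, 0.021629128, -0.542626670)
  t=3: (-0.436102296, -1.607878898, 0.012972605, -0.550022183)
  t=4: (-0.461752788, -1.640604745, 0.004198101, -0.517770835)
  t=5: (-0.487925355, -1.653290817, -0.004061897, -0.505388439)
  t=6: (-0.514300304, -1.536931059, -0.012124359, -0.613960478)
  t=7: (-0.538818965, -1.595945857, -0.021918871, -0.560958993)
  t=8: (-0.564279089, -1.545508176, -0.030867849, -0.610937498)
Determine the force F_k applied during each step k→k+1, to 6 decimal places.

step 0→1:
  ẍ = (ẋ'−ẋ)/dt = (-1.584936184−-1.609746243)/0.015953 = 1.555197
  θ̈ = (θ̇'−θ̇)/dt = (-0.578923410−-0.561700115)/0.015953 = -1.079627
  sinθ=0.039815, cosθ=0.999207
  F = (M+m)·ẍ + m·l·cosθ·θ̈ − m·l·sinθ·θ̇² = 3.211563 + -0.190608 − 0.002220 = 3.018735
step 1→2:
  ẍ = (ẋ'−ẋ)/dt = (-1.619235443−-1.584936184)/0.015953 = -2.150019
  θ̈ = (θ̇'−θ̇)/dt = (-0.542626670−-0.578923410)/0.015953 = 2.275230
  sinθ=0.030860, cosθ=0.999524
  F = (M+m)·ẍ + m·l·cosθ·θ̈ − m·l·sinθ·θ̇² = -4.439902 + 0.401819 − 0.001827 = -4.039910
step 2→3:
  ẍ = (ẋ'−ẋ)/dt = (-1.607878898−-1.619235443)/0.015953 = 0.711875
  θ̈ = (θ̇'−θ̇)/dt = (-0.550022183−-0.542626670)/0.015953 = -0.463581
  sinθ=0.021627, cosθ=0.999766
  F = (M+m)·ẍ + m·l·cosθ·θ̈ − m·l·sinθ·θ̇² = 1.470059 + -0.081891 − 0.001125 = 1.387043
step 3→4:
  ẍ = (ẋ'−ẋ)/dt = (-1.640604745−-1.607878898)/0.015953 = -2.051391
  θ̈ = (θ̇'−θ̇)/dt = (-0.517770835−-0.550022183)/0.015953 = 2.021648
  sinθ=0.012972, cosθ=0.999916
  F = (M+m)·ẍ + m·l·cosθ·θ̈ − m·l·sinθ·θ̇² = -4.236230 + 0.357175 − 0.000693 = -3.879748
step 4→5:
  ẍ = (ẋ'−ẋ)/dt = (-1.653290817−-1.640604745)/0.015953 = -0.795215
  θ̈ = (θ̇'−θ̇)/dt = (-0.505388439−-0.517770835)/0.015953 = 0.776180
  sinθ=0.004198, cosθ=0.999991
  F = (M+m)·ẍ + m·l·cosθ·θ̈ − m·l·sinθ·θ̇² = -1.642161 + 0.137142 − 0.000199 = -1.505218
step 5→6:
  ẍ = (ẋ'−ẋ)/dt = (-1.536931059−-1.653290817)/0.015953 = 7.293911
  θ̈ = (θ̇'−θ̇)/dt = (-0.613960478−-0.505388439)/0.015953 = -6.805744
  sinθ=-0.004062, cosθ=0.999992
  F = (M+m)·ẍ + m·l·cosθ·θ̈ − m·l·sinθ·θ̇² = 15.062305 + -1.202498 − -0.000183 = 13.859990
step 6→7:
  ẍ = (ẋ'−ẋ)/dt = (-1.595945857−-1.536931059)/0.015953 = -3.699292
  θ̈ = (θ̇'−θ̇)/dt = (-0.560958993−-0.613960478)/0.015953 = 3.322352
  sinθ=-0.012124, cosθ=0.999927
  F = (M+m)·ẍ + m·l·cosθ·θ̈ − m·l·sinθ·θ̇² = -7.639229 + 0.586984 − -0.000807 = -7.051438
step 7→8:
  ẍ = (ẋ'−ẋ)/dt = (-1.545508176−-1.595945857)/0.015953 = 3.161642
  θ̈ = (θ̇'−θ̇)/dt = (-0.610937498−-0.560958993)/0.015953 = -3.132859
  sinθ=-0.021917, cosθ=0.999760
  F = (M+m)·ẍ + m·l·cosθ·θ̈ − m·l·sinθ·θ̇² = 6.528956 + -0.553413 − -0.001219 = 5.976762

F_0 = 3.018735 N
F_1 = -4.039910 N
F_2 = 1.387043 N
F_3 = -3.879748 N
F_4 = -1.505218 N
F_5 = 13.859990 N
F_6 = -7.051438 N
F_7 = 5.976762 N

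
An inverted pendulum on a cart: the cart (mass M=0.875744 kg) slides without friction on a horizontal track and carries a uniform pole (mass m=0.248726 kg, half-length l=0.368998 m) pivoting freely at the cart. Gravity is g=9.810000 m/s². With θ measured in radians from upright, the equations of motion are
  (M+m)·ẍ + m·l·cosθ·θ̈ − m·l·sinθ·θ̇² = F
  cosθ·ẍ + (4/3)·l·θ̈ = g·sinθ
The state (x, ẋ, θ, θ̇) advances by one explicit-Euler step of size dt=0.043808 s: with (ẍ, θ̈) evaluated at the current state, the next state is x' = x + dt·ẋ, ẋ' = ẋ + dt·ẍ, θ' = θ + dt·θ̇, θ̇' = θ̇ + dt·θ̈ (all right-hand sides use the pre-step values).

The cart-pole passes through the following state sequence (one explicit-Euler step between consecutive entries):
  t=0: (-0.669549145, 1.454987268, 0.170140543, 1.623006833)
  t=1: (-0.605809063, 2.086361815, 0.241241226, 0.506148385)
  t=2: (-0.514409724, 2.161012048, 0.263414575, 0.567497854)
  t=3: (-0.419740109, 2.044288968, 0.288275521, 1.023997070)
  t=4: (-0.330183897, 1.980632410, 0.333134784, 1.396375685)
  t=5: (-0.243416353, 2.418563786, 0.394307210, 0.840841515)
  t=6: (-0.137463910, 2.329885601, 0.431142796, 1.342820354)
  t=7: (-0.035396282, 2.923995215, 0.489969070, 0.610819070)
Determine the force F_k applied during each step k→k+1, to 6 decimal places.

F_0 = 13.859202 N
F_1 = 2.035323 N
F_2 = -2.080367 N
F_3 = -0.913351 N
F_4 = 10.082487 N
F_5 = -1.330170 N
F_6 = 13.787298 N

step 0→1:
  ẍ = (ẋ'−ẋ)/dt = (2.086361815−1.454987268)/0.043808 = 14.412312
  θ̈ = (θ̇'−θ̇)/dt = (0.506148385−1.623006833)/0.043808 = -25.494395
  sinθ=0.169321, cosθ=0.985561
  F = (M+m)·ẍ + m·l·cosθ·θ̈ − m·l·sinθ·θ̇² = 16.206212 + -2.306075 − 0.040935 = 13.859202
step 1→2:
  ẍ = (ẋ'−ẋ)/dt = (2.161012048−2.086361815)/0.043808 = 1.704032
  θ̈ = (θ̇'−θ̇)/dt = (0.567497854−0.506148385)/0.043808 = 1.400417
  sinθ=0.238908, cosθ=0.971042
  F = (M+m)·ẍ + m·l·cosθ·θ̈ − m·l·sinθ·θ̇² = 1.916133 + 0.124807 − 0.005617 = 2.035323
step 2→3:
  ẍ = (ẋ'−ẋ)/dt = (2.044288968−2.161012048)/0.043808 = -2.664424
  θ̈ = (θ̇'−θ̇)/dt = (1.023997070−0.567497854)/0.043808 = 10.420453
  sinθ=0.260379, cosθ=0.965507
  F = (M+m)·ẍ + m·l·cosθ·θ̈ − m·l·sinθ·θ̇² = -2.996065 + 0.923394 − 0.007696 = -2.080367
step 3→4:
  ẍ = (ẋ'−ẋ)/dt = (1.980632410−2.044288968)/0.043808 = -1.453081
  θ̈ = (θ̇'−θ̇)/dt = (1.396375685−1.023997070)/0.043808 = 8.500242
  sinθ=0.284299, cosθ=0.958736
  F = (M+m)·ẍ + m·l·cosθ·θ̈ − m·l·sinθ·θ̇² = -1.633946 + 0.747955 − 0.027360 = -0.913351
step 4→5:
  ẍ = (ẋ'−ẋ)/dt = (2.418563786−1.980632410)/0.043808 = 9.996607
  θ̈ = (θ̇'−θ̇)/dt = (0.840841515−1.396375685)/0.043808 = -12.681112
  sinθ=0.327007, cosθ=0.945022
  F = (M+m)·ẍ + m·l·cosθ·θ̈ − m·l·sinθ·θ̇² = 11.240885 + -1.099878 − 0.058520 = 10.082487
step 5→6:
  ẍ = (ẋ'−ẋ)/dt = (2.329885601−2.418563786)/0.043808 = -2.024246
  θ̈ = (θ̇'−θ̇)/dt = (1.342820354−0.840841515)/0.043808 = 11.458611
  sinθ=0.384169, cosθ=0.923263
  F = (M+m)·ẍ + m·l·cosθ·θ̈ − m·l·sinθ·θ̇² = -2.276204 + 0.970963 − 0.024928 = -1.330170
step 6→7:
  ẍ = (ẋ'−ẋ)/dt = (2.923995215−2.329885601)/0.043808 = 13.561669
  θ̈ = (θ̇'−θ̇)/dt = (0.610819070−1.342820354)/0.043808 = -16.709306
  sinθ=0.417909, cosθ=0.908489
  F = (M+m)·ẍ + m·l·cosθ·θ̈ − m·l·sinθ·θ̇² = 15.249690 + -1.393231 − 0.069161 = 13.787298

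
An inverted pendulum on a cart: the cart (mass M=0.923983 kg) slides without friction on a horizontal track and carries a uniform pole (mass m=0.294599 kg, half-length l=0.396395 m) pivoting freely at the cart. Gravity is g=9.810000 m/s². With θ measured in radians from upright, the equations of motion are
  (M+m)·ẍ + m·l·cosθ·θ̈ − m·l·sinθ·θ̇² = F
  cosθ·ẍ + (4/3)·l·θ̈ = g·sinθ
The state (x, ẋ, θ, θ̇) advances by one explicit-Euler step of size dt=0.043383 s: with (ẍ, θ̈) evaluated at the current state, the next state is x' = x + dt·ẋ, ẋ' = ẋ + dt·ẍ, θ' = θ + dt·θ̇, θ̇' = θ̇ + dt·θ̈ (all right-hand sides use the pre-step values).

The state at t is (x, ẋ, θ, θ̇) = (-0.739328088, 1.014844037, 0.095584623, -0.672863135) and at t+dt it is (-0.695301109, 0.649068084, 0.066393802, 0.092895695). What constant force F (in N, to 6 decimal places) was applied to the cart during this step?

F = -8.227454 N

ẍ = (ẋ'−ẋ)/dt = (0.649068084−1.014844037)/0.043383 = -8.431320
θ̈ = (θ̇'−θ̇)/dt = (0.092895695−-0.672863135)/0.043383 = 17.651127
sinθ=0.095439, cosθ=0.995435
F = (M+m)·ẍ + m·l·cosθ·θ̈ − m·l·sinθ·θ̇² = -10.274255 + 2.051847 − 0.005046 = -8.227454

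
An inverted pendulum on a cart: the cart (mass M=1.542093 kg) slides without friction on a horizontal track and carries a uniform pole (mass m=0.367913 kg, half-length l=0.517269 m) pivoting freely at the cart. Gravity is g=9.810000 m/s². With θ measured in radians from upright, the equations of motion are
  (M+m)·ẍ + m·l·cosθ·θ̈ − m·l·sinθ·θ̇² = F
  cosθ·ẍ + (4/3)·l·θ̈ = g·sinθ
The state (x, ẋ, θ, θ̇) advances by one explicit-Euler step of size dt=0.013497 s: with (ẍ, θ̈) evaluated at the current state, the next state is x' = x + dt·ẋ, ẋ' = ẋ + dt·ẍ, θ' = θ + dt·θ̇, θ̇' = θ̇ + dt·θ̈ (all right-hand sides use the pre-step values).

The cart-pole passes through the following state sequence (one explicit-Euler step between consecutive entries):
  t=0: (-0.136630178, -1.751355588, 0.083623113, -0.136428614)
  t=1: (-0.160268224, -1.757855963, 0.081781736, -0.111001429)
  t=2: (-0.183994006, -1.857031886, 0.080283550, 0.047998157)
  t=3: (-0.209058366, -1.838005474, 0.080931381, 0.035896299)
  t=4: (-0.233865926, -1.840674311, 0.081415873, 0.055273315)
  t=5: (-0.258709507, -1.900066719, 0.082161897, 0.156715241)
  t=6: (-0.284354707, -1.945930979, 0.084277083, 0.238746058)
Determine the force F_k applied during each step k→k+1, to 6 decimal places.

F_0 = -0.562911 N
F_1 = -11.800483 N
F_2 = 2.522368 N
F_3 = -0.105371 N
F_4 = -6.979257 N
F_5 = -5.338043 N

step 0→1:
  ẍ = (ẋ'−ẋ)/dt = (-1.757855963−-1.751355588)/0.013497 = -0.481616
  θ̈ = (θ̇'−θ̇)/dt = (-0.111001429−-0.136428614)/0.013497 = 1.883914
  sinθ=0.083526, cosθ=0.996506
  F = (M+m)·ẍ + m·l·cosθ·θ̈ − m·l·sinθ·θ̇² = -0.919890 + 0.357275 − 0.000296 = -0.562911
step 1→2:
  ẍ = (ẋ'−ẋ)/dt = (-1.857031886−-1.757855963)/0.013497 = -7.347998
  θ̈ = (θ̇'−θ̇)/dt = (0.047998157−-0.111001429)/0.013497 = 11.780365
  sinθ=0.081691, cosθ=0.996658
  F = (M+m)·ẍ + m·l·cosθ·θ̈ − m·l·sinθ·θ̇² = -14.034719 + 2.234428 − 0.000192 = -11.800483
step 2→3:
  ẍ = (ẋ'−ẋ)/dt = (-1.838005474−-1.857031886)/0.013497 = 1.409677
  θ̈ = (θ̇'−θ̇)/dt = (0.035896299−0.047998157)/0.013497 = -0.896633
  sinθ=0.080197, cosθ=0.996779
  F = (M+m)·ẍ + m·l·cosθ·θ̈ − m·l·sinθ·θ̇² = 2.692492 + -0.170089 − 0.000035 = 2.522368
step 3→4:
  ẍ = (ẋ'−ẋ)/dt = (-1.840674311−-1.838005474)/0.013497 = -0.197736
  θ̈ = (θ̇'−θ̇)/dt = (0.055273315−0.035896299)/0.013497 = 1.435654
  sinθ=0.080843, cosθ=0.996727
  F = (M+m)·ẍ + m·l·cosθ·θ̈ − m·l·sinθ·θ̇² = -0.377676 + 0.272325 − 0.000020 = -0.105371
step 4→5:
  ẍ = (ẋ'−ẋ)/dt = (-1.900066719−-1.840674311)/0.013497 = -4.400416
  θ̈ = (θ̇'−θ̇)/dt = (0.156715241−0.055273315)/0.013497 = 7.515887
  sinθ=0.081326, cosθ=0.996688
  F = (M+m)·ẍ + m·l·cosθ·θ̈ − m·l·sinθ·θ̇² = -8.404820 + 1.425610 − 0.000047 = -6.979257
step 5→6:
  ẍ = (ẋ'−ẋ)/dt = (-1.945930979−-1.900066719)/0.013497 = -3.398108
  θ̈ = (θ̇'−θ̇)/dt = (0.238746058−0.156715241)/0.013497 = 6.077707
  sinθ=0.082069, cosθ=0.996627
  F = (M+m)·ẍ + m·l·cosθ·θ̈ − m·l·sinθ·θ̇² = -6.490406 + 1.152747 − 0.000384 = -5.338043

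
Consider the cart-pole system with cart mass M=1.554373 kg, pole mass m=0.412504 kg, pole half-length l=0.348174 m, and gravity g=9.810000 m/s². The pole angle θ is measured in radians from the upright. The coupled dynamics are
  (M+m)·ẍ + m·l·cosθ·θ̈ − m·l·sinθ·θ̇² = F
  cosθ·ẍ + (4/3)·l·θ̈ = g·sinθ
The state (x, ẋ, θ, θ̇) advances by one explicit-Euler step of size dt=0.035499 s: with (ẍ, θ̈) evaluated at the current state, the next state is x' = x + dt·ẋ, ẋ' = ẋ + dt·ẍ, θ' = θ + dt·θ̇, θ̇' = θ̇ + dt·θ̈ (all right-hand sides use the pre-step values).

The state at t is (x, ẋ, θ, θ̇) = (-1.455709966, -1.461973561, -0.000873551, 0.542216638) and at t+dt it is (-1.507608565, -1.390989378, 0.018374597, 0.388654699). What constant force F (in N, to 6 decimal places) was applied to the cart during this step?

ẍ = (ẋ'−ẋ)/dt = (-1.390989378−-1.461973561)/0.035499 = 1.999611
θ̈ = (θ̇'−θ̇)/dt = (0.388654699−0.542216638)/0.035499 = -4.325810
sinθ=-0.000874, cosθ=1.000000
F = (M+m)·ẍ + m·l·cosθ·θ̈ − m·l·sinθ·θ̇² = 3.932988 + -0.621286 − -0.000037 = 3.311739

F = 3.311739 N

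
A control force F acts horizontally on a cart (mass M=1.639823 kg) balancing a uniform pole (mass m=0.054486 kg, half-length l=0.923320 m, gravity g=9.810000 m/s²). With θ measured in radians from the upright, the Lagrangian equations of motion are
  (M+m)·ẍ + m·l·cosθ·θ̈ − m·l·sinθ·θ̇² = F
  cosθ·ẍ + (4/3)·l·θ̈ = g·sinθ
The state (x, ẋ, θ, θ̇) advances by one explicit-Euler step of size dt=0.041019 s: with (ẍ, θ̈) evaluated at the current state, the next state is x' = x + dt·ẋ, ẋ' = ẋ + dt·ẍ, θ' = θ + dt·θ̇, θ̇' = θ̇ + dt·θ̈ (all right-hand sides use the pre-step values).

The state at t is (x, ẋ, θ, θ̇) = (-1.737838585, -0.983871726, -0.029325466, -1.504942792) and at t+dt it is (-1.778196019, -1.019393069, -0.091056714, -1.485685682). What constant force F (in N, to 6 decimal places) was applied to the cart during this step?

F = -1.440277 N

ẍ = (ẋ'−ẋ)/dt = (-1.019393069−-0.983871726)/0.041019 = -0.865973
θ̈ = (θ̇'−θ̇)/dt = (-1.485685682−-1.504942792)/0.041019 = 0.469468
sinθ=-0.029321, cosθ=0.999570
F = (M+m)·ẍ + m·l·cosθ·θ̈ − m·l·sinθ·θ̇² = -1.467226 + 0.023608 − -0.003341 = -1.440277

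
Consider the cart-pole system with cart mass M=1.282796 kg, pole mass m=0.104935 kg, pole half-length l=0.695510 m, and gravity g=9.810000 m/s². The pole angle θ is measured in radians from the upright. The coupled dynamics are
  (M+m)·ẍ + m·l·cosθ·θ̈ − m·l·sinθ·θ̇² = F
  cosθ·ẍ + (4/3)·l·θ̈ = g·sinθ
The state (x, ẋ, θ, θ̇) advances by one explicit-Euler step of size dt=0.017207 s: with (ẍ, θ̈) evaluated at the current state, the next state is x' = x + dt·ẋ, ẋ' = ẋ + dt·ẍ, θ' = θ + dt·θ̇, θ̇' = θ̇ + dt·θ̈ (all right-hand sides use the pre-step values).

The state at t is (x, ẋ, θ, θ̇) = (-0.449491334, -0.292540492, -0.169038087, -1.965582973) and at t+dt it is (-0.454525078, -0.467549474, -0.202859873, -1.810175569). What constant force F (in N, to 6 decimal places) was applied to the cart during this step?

F = -13.417135 N

ẍ = (ẋ'−ẋ)/dt = (-0.467549474−-0.292540492)/0.017207 = -10.170802
θ̈ = (θ̇'−θ̇)/dt = (-1.810175569−-1.965582973)/0.017207 = 9.031639
sinθ=-0.168234, cosθ=0.985747
F = (M+m)·ẍ + m·l·cosθ·θ̈ − m·l·sinθ·θ̇² = -14.114337 + 0.649764 − -0.047437 = -13.417135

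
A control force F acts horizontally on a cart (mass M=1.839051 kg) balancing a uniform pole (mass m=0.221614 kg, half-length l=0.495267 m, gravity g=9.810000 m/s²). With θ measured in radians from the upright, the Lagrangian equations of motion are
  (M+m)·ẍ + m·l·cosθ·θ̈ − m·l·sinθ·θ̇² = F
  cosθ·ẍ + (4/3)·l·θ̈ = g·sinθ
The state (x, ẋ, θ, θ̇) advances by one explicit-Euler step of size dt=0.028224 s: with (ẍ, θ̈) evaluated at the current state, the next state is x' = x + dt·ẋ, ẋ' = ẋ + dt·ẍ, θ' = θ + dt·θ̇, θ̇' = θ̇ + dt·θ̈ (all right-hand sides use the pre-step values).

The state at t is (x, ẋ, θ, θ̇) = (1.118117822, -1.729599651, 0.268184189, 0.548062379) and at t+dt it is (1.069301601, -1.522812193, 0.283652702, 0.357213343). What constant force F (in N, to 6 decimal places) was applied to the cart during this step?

ẍ = (ẋ'−ẋ)/dt = (-1.522812193−-1.729599651)/0.028224 = 7.326653
θ̈ = (θ̇'−θ̇)/dt = (0.357213343−0.548062379)/0.028224 = -6.761941
sinθ=0.264981, cosθ=0.964254
F = (M+m)·ẍ + m·l·cosθ·θ̈ − m·l·sinθ·θ̇² = 15.097778 + -0.715648 − 0.008736 = 14.373394

F = 14.373394 N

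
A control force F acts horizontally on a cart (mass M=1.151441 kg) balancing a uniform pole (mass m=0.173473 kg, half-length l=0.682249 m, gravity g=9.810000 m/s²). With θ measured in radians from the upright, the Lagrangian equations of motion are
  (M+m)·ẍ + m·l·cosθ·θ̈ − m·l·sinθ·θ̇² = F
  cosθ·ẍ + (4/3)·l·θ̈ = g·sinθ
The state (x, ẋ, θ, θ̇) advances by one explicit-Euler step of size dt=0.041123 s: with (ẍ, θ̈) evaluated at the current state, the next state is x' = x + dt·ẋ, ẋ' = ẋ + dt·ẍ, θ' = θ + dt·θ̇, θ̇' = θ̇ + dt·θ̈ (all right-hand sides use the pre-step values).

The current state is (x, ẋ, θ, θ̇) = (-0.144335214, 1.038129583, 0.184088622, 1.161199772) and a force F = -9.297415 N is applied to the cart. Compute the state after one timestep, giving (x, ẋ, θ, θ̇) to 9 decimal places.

sinθ=0.183050631, cosθ=0.983103487
temp = (F + m·l·θ̇²·sinθ)/(M+m) = (-9.297415 + 0.029211907)/1.324914 = -6.995324295
θ̈ = (g·sinθ − cosθ·temp)/(l·(4/3 − m·cos²θ/(M+m))) = 10.533866295
ẍ = temp − m·l·θ̈·cosθ/(M+m) = -7.920393334
Euler: x'=-0.144335214+0.041123·1.038129583=-0.101644211, ẋ'=1.038129583+0.041123·-7.920393334=0.712419248
       θ'=0.184088622+0.041123·1.161199772=0.231840640, θ̇'=1.161199772+0.041123·10.533866295=1.594383956

(-0.101644211, 0.712419248, 0.231840640, 1.594383956)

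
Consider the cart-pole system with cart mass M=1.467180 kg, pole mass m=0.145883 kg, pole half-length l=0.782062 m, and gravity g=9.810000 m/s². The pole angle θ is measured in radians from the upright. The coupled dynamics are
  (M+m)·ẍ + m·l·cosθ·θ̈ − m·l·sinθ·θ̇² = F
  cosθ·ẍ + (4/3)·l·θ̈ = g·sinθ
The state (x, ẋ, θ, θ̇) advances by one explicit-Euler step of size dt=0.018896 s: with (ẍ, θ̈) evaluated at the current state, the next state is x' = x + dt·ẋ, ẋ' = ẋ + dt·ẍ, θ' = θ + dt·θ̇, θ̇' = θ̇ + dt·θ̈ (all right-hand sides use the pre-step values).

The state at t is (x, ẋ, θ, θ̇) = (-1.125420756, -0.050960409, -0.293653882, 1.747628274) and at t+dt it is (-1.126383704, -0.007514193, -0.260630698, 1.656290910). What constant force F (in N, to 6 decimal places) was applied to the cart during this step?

ẍ = (ẋ'−ẋ)/dt = (-0.007514193−-0.050960409)/0.018896 = 2.299228
θ̈ = (θ̇'−θ̇)/dt = (1.656290910−1.747628274)/0.018896 = -4.833688
sinθ=-0.289452, cosθ=0.957193
F = (M+m)·ẍ + m·l·cosθ·θ̈ − m·l·sinθ·θ̇² = 3.708800 + -0.527866 − -0.100860 = 3.281794

F = 3.281794 N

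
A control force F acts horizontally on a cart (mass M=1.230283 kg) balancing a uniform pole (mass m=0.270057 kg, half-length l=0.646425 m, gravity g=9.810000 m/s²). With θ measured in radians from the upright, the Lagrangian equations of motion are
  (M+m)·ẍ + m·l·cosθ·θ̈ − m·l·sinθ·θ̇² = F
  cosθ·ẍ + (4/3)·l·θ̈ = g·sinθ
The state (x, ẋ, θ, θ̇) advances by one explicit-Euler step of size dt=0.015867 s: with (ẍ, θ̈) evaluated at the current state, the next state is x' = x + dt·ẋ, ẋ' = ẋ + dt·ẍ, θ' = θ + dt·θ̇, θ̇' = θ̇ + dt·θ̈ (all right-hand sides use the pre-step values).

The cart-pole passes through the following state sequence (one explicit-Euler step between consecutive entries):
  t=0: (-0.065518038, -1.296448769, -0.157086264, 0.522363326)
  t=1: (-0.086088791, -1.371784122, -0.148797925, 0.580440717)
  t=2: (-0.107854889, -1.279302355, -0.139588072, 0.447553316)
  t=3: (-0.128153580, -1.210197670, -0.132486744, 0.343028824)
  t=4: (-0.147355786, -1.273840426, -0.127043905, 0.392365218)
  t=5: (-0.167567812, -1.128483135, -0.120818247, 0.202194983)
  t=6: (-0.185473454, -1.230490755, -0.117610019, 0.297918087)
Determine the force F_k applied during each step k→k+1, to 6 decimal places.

step 0→1:
  ẍ = (ẋ'−ẋ)/dt = (-1.371784122−-1.296448769)/0.015867 = -4.747927
  θ̈ = (θ̇'−θ̇)/dt = (0.580440717−0.522363326)/0.015867 = 3.660263
  sinθ=-0.156441, cosθ=0.987687
  F = (M+m)·ẍ + m·l·cosθ·θ̈ − m·l·sinθ·θ̇² = -7.123504 + 0.631110 − -0.007452 = -6.484942
step 1→2:
  ẍ = (ẋ'−ẋ)/dt = (-1.279302355−-1.371784122)/0.015867 = 5.828560
  θ̈ = (θ̇'−θ̇)/dt = (0.447553316−0.580440717)/0.015867 = -8.375080
  sinθ=-0.148249, cosθ=0.988950
  F = (M+m)·ẍ + m·l·cosθ·θ̈ − m·l·sinθ·θ̇² = 8.744822 + -1.445895 − -0.008719 = 7.307646
step 2→3:
  ẍ = (ẋ'−ẋ)/dt = (-1.210197670−-1.279302355)/0.015867 = 4.355246
  θ̈ = (θ̇'−θ̇)/dt = (0.343028824−0.447553316)/0.015867 = -6.587540
  sinθ=-0.139135, cosθ=0.990273
  F = (M+m)·ẍ + m·l·cosθ·θ̈ − m·l·sinθ·θ̇² = 6.534350 + -1.138812 − -0.004865 = 5.400403
step 3→4:
  ẍ = (ẋ'−ẋ)/dt = (-1.273840426−-1.210197670)/0.015867 = -4.011014
  θ̈ = (θ̇'−θ̇)/dt = (0.392365218−0.343028824)/0.015867 = 3.109371
  sinθ=-0.132099, cosθ=0.991236
  F = (M+m)·ẍ + m·l·cosθ·θ̈ − m·l·sinθ·θ̇² = -6.017885 + 0.538051 − -0.002714 = -5.477120
step 4→5:
  ẍ = (ẋ'−ẋ)/dt = (-1.128483135−-1.273840426)/0.015867 = 9.160981
  θ̈ = (θ̇'−θ̇)/dt = (0.202194983−0.392365218)/0.015867 = -11.985267
  sinθ=-0.126702, cosθ=0.991941
  F = (M+m)·ẍ + m·l·cosθ·θ̈ − m·l·sinθ·θ̇² = 13.744587 + -2.075425 − -0.003405 = 11.672567
step 5→6:
  ẍ = (ẋ'−ẋ)/dt = (-1.230490755−-1.128483135)/0.015867 = -6.428917
  θ̈ = (θ̇'−θ̇)/dt = (0.297918087−0.202194983)/0.015867 = 6.032842
  sinθ=-0.120525, cosθ=0.992710
  F = (M+m)·ẍ + m·l·cosθ·θ̈ − m·l·sinθ·θ̇² = -9.645561 + 1.045486 − -0.000860 = -8.599215

F_0 = -6.484942 N
F_1 = 7.307646 N
F_2 = 5.400403 N
F_3 = -5.477120 N
F_4 = 11.672567 N
F_5 = -8.599215 N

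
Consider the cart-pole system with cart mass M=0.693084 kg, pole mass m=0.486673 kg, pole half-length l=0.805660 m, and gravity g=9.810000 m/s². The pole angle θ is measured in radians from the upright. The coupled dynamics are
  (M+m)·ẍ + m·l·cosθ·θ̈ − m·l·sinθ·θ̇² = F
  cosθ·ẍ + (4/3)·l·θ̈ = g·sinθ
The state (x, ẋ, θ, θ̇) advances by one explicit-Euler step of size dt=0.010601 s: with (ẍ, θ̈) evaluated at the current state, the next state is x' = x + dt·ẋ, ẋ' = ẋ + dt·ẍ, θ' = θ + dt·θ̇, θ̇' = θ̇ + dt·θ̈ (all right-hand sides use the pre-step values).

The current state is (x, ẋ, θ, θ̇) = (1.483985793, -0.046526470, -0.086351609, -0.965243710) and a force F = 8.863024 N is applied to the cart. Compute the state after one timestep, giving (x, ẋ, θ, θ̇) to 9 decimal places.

(1.483492566, 0.071991400, -0.096584158, -1.083511953)

sinθ=-0.086244334, cosθ=0.996274016
temp = (F + m·l·θ̇²·sinθ)/(M+m) = (8.863024 + -0.031506023)/1.179757 = 7.485878852
θ̈ = (g·sinθ − cosθ·temp)/(l·(4/3 − m·cos²θ/(M+m))) = -11.156328949
ẍ = temp − m·l·θ̈·cosθ/(M+m) = 11.179876432
Euler: x'=1.483985793+0.010601·-0.046526470=1.483492566, ẋ'=-0.046526470+0.010601·11.179876432=0.071991400
       θ'=-0.086351609+0.010601·-0.965243710=-0.096584158, θ̇'=-0.965243710+0.010601·-11.156328949=-1.083511953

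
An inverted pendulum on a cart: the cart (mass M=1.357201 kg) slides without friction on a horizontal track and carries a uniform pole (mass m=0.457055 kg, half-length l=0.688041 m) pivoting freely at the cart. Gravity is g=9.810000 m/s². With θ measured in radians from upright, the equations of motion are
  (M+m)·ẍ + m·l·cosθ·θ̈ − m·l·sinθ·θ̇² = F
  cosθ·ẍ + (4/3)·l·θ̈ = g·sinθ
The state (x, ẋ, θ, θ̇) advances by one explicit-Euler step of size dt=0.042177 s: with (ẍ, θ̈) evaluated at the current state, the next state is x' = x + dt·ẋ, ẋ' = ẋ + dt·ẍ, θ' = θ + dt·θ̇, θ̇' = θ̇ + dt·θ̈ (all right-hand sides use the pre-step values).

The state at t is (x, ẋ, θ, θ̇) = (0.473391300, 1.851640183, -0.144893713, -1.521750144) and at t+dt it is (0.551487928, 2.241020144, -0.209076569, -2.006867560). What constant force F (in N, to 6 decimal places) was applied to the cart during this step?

ẍ = (ẋ'−ẋ)/dt = (2.241020144−1.851640183)/0.042177 = 9.232045
θ̈ = (θ̇'−θ̇)/dt = (-2.006867560−-1.521750144)/0.042177 = -11.501942
sinθ=-0.144387, cosθ=0.989521
F = (M+m)·ẍ + m·l·cosθ·θ̈ − m·l·sinθ·θ̇² = 16.749293 + -3.579143 − -0.105147 = 13.275297

F = 13.275297 N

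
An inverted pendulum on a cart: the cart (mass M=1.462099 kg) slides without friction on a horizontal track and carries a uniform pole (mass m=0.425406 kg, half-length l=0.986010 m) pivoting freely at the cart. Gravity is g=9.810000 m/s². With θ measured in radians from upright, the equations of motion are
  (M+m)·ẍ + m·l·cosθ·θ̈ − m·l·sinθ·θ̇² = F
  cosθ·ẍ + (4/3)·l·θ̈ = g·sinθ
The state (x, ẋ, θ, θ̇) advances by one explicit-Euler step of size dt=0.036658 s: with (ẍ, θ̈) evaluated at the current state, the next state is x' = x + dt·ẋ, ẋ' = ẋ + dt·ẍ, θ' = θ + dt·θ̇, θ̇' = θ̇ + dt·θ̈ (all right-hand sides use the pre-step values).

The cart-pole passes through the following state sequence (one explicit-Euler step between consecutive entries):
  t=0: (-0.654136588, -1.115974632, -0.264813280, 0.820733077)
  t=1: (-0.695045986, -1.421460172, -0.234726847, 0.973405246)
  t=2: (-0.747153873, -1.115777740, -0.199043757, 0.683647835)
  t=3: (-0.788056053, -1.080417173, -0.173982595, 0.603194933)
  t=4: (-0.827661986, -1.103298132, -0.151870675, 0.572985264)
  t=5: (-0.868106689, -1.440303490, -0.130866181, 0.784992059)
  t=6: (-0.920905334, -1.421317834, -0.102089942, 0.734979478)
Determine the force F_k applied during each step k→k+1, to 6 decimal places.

F_0 = -13.969335 N
F_1 = 12.607301 N
F_2 = 0.957068 N
F_3 = -1.492164 N
F_4 = -14.933491 N
F_5 = 0.443923 N

step 0→1:
  ẍ = (ẋ'−ẋ)/dt = (-1.421460172−-1.115974632)/0.036658 = -8.333394
  θ̈ = (θ̇'−θ̇)/dt = (0.973405246−0.820733077)/0.036658 = 4.164771
  sinθ=-0.261729, cosθ=0.965141
  F = (M+m)·ẍ + m·l·cosθ·θ̈ − m·l·sinθ·θ̇² = -15.729322 + 1.686037 − -0.073950 = -13.969335
step 1→2:
  ẍ = (ẋ'−ẋ)/dt = (-1.115777740−-1.421460172)/0.036658 = 8.338765
  θ̈ = (θ̇'−θ̇)/dt = (0.683647835−0.973405246)/0.036658 = -7.904343
  sinθ=-0.232577, cosθ=0.972578
  F = (M+m)·ẍ + m·l·cosθ·θ̈ − m·l·sinθ·θ̇² = 15.739460 + -3.224595 − -0.092436 = 12.607301
step 2→3:
  ẍ = (ẋ'−ẋ)/dt = (-1.080417173−-1.115777740)/0.036658 = 0.964607
  θ̈ = (θ̇'−θ̇)/dt = (0.603194933−0.683647835)/0.036658 = -2.194689
  sinθ=-0.197732, cosθ=0.980256
  F = (M+m)·ẍ + m·l·cosθ·θ̈ − m·l·sinθ·θ̇² = 1.820701 + -0.902397 − -0.038764 = 0.957068
step 3→4:
  ẍ = (ẋ'−ẋ)/dt = (-1.103298132−-1.080417173)/0.036658 = -0.624174
  θ̈ = (θ̇'−θ̇)/dt = (0.572985264−0.603194933)/0.036658 = -0.824095
  sinθ=-0.173106, cosθ=0.984903
  F = (M+m)·ẍ + m·l·cosθ·θ̈ − m·l·sinθ·θ̇² = -1.178131 + -0.340452 − -0.026419 = -1.492164
step 4→5:
  ẍ = (ẋ'−ẋ)/dt = (-1.440303490−-1.103298132)/0.036658 = -9.193228
  θ̈ = (θ̇'−θ̇)/dt = (0.784992059−0.572985264)/0.036658 = 5.783370
  sinθ=-0.151288, cosθ=0.988490
  F = (M+m)·ẍ + m·l·cosθ·θ̈ − m·l·sinθ·θ̇² = -17.352264 + 2.397939 − -0.020834 = -14.933491
step 5→6:
  ẍ = (ẋ'−ẋ)/dt = (-1.421317834−-1.440303490)/0.036658 = 0.517913
  θ̈ = (θ̇'−θ̇)/dt = (0.734979478−0.784992059)/0.036658 = -1.364302
  sinθ=-0.130493, cosθ=0.991449
  F = (M+m)·ẍ + m·l·cosθ·θ̈ − m·l·sinθ·θ̇² = 0.977563 + -0.567369 − -0.033729 = 0.443923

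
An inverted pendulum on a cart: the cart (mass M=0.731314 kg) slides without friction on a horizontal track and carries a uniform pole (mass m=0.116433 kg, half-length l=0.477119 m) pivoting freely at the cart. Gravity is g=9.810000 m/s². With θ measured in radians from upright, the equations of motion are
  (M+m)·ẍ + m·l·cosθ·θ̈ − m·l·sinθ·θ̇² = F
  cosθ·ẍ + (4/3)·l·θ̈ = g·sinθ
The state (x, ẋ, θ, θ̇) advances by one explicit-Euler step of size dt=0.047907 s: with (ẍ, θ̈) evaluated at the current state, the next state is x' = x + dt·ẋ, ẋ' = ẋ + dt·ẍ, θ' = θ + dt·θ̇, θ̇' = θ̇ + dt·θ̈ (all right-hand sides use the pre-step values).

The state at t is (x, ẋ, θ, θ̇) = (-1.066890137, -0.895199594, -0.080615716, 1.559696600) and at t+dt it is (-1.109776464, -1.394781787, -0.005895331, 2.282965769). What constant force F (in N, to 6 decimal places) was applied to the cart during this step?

F = -7.993594 N

ẍ = (ẋ'−ẋ)/dt = (-1.394781787−-0.895199594)/0.047907 = -10.428167
θ̈ = (θ̇'−θ̇)/dt = (2.282965769−1.559696600)/0.047907 = 15.097359
sinθ=-0.080528, cosθ=0.996752
F = (M+m)·ẍ + m·l·cosθ·θ̈ − m·l·sinθ·θ̇² = -8.840447 + 0.835971 − -0.010883 = -7.993594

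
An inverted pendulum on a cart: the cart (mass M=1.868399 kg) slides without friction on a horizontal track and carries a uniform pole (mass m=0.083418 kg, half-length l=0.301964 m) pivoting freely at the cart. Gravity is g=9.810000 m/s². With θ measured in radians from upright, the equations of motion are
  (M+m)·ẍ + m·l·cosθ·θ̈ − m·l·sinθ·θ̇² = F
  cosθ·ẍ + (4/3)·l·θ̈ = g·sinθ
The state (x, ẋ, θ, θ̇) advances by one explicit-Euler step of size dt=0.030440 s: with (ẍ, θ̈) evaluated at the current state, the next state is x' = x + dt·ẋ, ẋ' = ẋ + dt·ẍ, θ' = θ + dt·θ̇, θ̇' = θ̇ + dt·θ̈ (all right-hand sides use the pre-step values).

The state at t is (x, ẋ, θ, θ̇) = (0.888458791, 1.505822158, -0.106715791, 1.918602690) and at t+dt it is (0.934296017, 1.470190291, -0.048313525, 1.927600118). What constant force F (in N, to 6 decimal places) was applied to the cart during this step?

ẍ = (ẋ'−ẋ)/dt = (1.470190291−1.505822158)/0.030440 = -1.170561
θ̈ = (θ̇'−θ̇)/dt = (1.927600118−1.918602690)/0.030440 = 0.295579
sinθ=-0.106513, cosθ=0.994311
F = (M+m)·ẍ + m·l·cosθ·θ̈ − m·l·sinθ·θ̇² = -2.284720 + 0.007403 − -0.009876 = -2.267441

F = -2.267441 N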